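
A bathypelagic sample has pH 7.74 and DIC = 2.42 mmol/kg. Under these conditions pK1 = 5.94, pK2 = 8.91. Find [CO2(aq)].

[CO2*] = 0.0354 mmol/kg

α₀ = 1 / (1 + K1/[H⁺] + K1K2/[H⁺]²) = 1 / (1 + 10^+1.80 + 10^+0.63)
   = 1 / (1 + 63.096 + 4.2658) = 1/68.362 = 0.01463
[CO2*] = α₀ × DIC = 0.01463 × 2.42 = 0.0354 mmol/kg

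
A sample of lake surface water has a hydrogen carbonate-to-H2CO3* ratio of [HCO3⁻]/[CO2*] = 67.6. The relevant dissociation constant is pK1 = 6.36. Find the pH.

pH = 8.19

From K1 = [H⁺][HCO3⁻]/[CO2*]:  pH = pK1 + log₁₀([HCO3⁻]/[CO2*])
log₁₀(67.6) = +1.830
pH = 6.36 + (+1.830) = 8.19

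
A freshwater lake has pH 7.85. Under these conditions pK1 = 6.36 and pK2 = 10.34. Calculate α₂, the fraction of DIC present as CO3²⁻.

α₂ = 0.00312

α₂ = 1 / (1 + [H⁺]/K2 + [H⁺]²/(K1K2)) = 1 / (1 + 10^+2.49 + 10^+1.00)
   = 1 / (1 + 309.03 + 10.000) = 1/320.03 = 0.003125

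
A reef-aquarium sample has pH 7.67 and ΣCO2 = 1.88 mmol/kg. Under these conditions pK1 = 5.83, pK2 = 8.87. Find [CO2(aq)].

[CO2*] = 0.0252 mmol/kg

α₀ = 1 / (1 + K1/[H⁺] + K1K2/[H⁺]²) = 1 / (1 + 10^+1.84 + 10^+0.64)
   = 1 / (1 + 69.183 + 4.3652) = 1/74.548 = 0.01341
[CO2*] = α₀ × DIC = 0.01341 × 1.88 = 0.0252 mmol/kg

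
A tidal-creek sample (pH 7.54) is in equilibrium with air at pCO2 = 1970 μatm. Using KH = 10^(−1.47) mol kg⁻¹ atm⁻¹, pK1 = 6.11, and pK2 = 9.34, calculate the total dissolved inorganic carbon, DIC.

[CO2*] = KH · pCO2 = 10^(−1.47) × 1970×10^-6 = 6.675×10^-5 mol/kg
α₀ = 1/(1 + K1/[H⁺] + K1K2/[H⁺]²) = 1/(1 + 10^+1.43 + 10^-0.37) = 0.03528
DIC = [CO2*]/α₀ = 6.675×10^-5 / 0.03528 = 1.89 mmol/kg

DIC = 1.89 mmol/kg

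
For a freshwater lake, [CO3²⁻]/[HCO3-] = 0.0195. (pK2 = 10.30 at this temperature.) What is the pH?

From K2 = [H⁺][CO3²⁻]/[HCO3-]:  pH = pK2 + log₁₀([CO3²⁻]/[HCO3-])
log₁₀(0.0195) = -1.710
pH = 10.30 + (-1.710) = 8.59

pH = 8.59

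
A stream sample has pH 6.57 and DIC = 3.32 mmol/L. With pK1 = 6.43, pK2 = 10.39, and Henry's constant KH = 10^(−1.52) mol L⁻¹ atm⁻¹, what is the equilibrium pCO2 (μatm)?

α₀ = 1 / (1 + K1/[H⁺] + K1K2/[H⁺]²) = 1 / (1 + 10^+0.14 + 10^-3.68)
   = 1 / (1 + 1.3804 + 0.00020893) = 1/2.3806 = 0.4201
[CO2*] = α₀ × DIC = 0.4201 × 3.32 = 1.395 mmol/L
pCO2 = [CO2*]/KH = 1.395×10^-3 / 3.020×10^-2 = 4.62×10^4 μatm

pCO2 = 4.62×10^4 μatm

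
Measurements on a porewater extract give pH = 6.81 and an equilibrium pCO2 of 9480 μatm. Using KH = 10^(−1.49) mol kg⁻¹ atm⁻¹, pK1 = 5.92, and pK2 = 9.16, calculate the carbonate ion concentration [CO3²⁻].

[CO3²⁻] = 10.6 μmol/kg

[CO2*] = KH · pCO2 = 10^(−1.49) × 9480×10^-6 = 3.068×10^-4 mol/kg
α₀ = 1/(1 + K1/[H⁺] + K1K2/[H⁺]²) = 1/(1 + 10^+0.89 + 10^-1.46) = 0.1137
DIC = [CO2*]/α₀ = 3.068×10^-4 / 0.1137 = 2.699 mmol/kg
[CO3²⁻] = α₂·DIC; α₂ = 0.003941, so [CO3²⁻] = 0.003941 × 2.699 = 0.0106 mmol/kg = 10.6 μmol/kg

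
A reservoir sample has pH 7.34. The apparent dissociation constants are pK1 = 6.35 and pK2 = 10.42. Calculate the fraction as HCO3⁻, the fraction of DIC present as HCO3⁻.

α₁ = 0.906

α₁ = 1 / (1 + [H⁺]/K1 + K2/[H⁺]) = 1 / (1 + 10^-0.99 + 10^-3.08)
   = 1 / (1 + 0.10233 + 0.00083176) = 1/1.1032 = 0.9065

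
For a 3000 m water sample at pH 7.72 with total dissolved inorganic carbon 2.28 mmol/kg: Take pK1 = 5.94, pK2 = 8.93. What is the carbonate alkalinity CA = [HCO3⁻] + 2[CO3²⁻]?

CA = [HCO3⁻] + 2[CO3²⁻] = (α₁ + 2α₂)·DIC
At pH 7.72: [H⁺]/K1 = 10^-1.78 = 0.016596, K2/[H⁺] = 10^-1.21 = 0.061660
α₁ = 1/(1 + 0.016596 + 0.061660) = 1/1.0783 = 0.9274; α₂ = α₁·K2/[H⁺] = 0.05718
α₁ + 2α₂ = 1.0418
CA = 1.0418 × 2.28 = 2.38 mmol/kg

CA = 2.38 mmol/kg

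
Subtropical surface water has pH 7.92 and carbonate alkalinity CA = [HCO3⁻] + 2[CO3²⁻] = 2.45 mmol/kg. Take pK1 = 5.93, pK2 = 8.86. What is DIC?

CA = [HCO3⁻] + 2[CO3²⁻] = (α₁ + 2α₂)·DIC
At pH 7.92: [H⁺]/K1 = 10^-1.99 = 0.010233, K2/[H⁺] = 10^-0.94 = 0.11482
α₁ = 1/(1 + 0.010233 + 0.11482) = 1/1.1250 = 0.8889; α₂ = α₁·K2/[H⁺] = 0.1021
α₁ + 2α₂ = 1.0930
DIC = CA / (α₁ + 2α₂) = 2.45 / 1.0930 = 2.24 mmol/kg

DIC = 2.24 mmol/kg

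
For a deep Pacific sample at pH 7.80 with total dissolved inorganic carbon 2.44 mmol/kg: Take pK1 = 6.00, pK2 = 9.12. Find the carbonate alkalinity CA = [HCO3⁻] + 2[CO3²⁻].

CA = [HCO3⁻] + 2[CO3²⁻] = (α₁ + 2α₂)·DIC
At pH 7.80: [H⁺]/K1 = 10^-1.80 = 0.015849, K2/[H⁺] = 10^-1.32 = 0.047863
α₁ = 1/(1 + 0.015849 + 0.047863) = 1/1.0637 = 0.9401; α₂ = α₁·K2/[H⁺] = 0.04500
α₁ + 2α₂ = 1.0301
CA = 1.0301 × 2.44 = 2.51 mmol/kg

CA = 2.51 mmol/kg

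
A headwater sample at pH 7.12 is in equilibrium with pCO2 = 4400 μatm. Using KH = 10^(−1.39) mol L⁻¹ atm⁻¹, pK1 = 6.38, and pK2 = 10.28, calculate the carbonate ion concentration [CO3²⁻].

[CO2*] = KH · pCO2 = 10^(−1.39) × 4400×10^-6 = 1.792×10^-4 mol/L
α₀ = 1/(1 + K1/[H⁺] + K1K2/[H⁺]²) = 1/(1 + 10^+0.74 + 10^-2.42) = 0.1539
DIC = [CO2*]/α₀ = 1.792×10^-4 / 0.1539 = 1.165 mmol/L
[CO3²⁻] = α₂·DIC; α₂ = 0.0005850, so [CO3²⁻] = 0.0005850 × 1.165 = 0.000681 mmol/L = 0.681 μmol/L

[CO3²⁻] = 0.681 μmol/L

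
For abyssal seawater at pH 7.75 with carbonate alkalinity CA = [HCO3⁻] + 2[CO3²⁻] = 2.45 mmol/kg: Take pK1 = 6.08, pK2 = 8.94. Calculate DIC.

DIC = 2.36 mmol/kg

CA = [HCO3⁻] + 2[CO3²⁻] = (α₁ + 2α₂)·DIC
At pH 7.75: [H⁺]/K1 = 10^-1.67 = 0.021380, K2/[H⁺] = 10^-1.19 = 0.064565
α₁ = 1/(1 + 0.021380 + 0.064565) = 1/1.0859 = 0.9209; α₂ = α₁·K2/[H⁺] = 0.05946
α₁ + 2α₂ = 1.0398
DIC = CA / (α₁ + 2α₂) = 2.45 / 1.0398 = 2.36 mmol/kg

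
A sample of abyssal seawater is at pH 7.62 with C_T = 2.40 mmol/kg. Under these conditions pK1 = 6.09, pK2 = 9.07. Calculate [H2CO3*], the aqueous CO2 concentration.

α₀ = 1 / (1 + K1/[H⁺] + K1K2/[H⁺]²) = 1 / (1 + 10^+1.53 + 10^+0.08)
   = 1 / (1 + 33.884 + 1.2023) = 1/36.087 = 0.02771
[CO2*] = α₀ × DIC = 0.02771 × 2.40 = 0.0665 mmol/kg

[CO2*] = 0.0665 mmol/kg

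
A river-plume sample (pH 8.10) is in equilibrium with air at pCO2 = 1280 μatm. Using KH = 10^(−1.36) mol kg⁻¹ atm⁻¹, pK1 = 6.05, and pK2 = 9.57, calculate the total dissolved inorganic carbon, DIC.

DIC = 6.54 mmol/kg

[CO2*] = KH · pCO2 = 10^(−1.36) × 1280×10^-6 = 5.587×10^-5 mol/kg
α₀ = 1/(1 + K1/[H⁺] + K1K2/[H⁺]²) = 1/(1 + 10^+2.05 + 10^+0.58) = 0.008547
DIC = [CO2*]/α₀ = 5.587×10^-5 / 0.008547 = 6.54 mmol/kg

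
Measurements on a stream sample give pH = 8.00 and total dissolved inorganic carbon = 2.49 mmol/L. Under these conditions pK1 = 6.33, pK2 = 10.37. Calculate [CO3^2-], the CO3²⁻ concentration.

[CO3²⁻] = 10.4 μmol/L

α₂ = 1 / (1 + [H⁺]/K2 + [H⁺]²/(K1K2)) = 1 / (1 + 10^+2.37 + 10^+0.70)
   = 1 / (1 + 234.42 + 5.0119) = 1/240.43 = 0.004159
[CO3²⁻] = α₂ × DIC = 0.004159 × 2.49 = 0.0104 mmol/L = 10.4 μmol/L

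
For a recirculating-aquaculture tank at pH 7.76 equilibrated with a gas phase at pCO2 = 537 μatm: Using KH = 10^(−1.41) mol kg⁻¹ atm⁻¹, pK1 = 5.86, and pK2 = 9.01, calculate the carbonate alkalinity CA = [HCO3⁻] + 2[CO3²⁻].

CA = 1.85 mmol/kg

[CO2*] = KH · pCO2 = 10^(−1.41) × 537×10^-6 = 2.089×10^-5 mol/kg
α₀ = 1/(1 + K1/[H⁺] + K1K2/[H⁺]²) = 1/(1 + 10^+1.90 + 10^+0.65) = 0.01178
DIC = [CO2*]/α₀ = 2.089×10^-5 / 0.01178 = 1.774 mmol/kg
CA = (α₁ + 2α₂)·DIC = (0.9356 + 2×0.05261) × 1.774 = 1.85 mmol/kg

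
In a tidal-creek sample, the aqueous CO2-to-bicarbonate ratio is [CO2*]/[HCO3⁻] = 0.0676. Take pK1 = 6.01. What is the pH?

pH = 7.18

From K1 = [H⁺][HCO3⁻]/[CO2*]:  pH = pK1 − log₁₀([CO2*]/[HCO3⁻])
log₁₀(0.0676) = -1.170
pH = 6.01 − (-1.170) = 7.18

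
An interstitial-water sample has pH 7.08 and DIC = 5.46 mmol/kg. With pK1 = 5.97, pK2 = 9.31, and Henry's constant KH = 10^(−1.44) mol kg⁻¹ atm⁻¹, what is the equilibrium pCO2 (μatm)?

α₀ = 1 / (1 + K1/[H⁺] + K1K2/[H⁺]²) = 1 / (1 + 10^+1.11 + 10^-1.12)
   = 1 / (1 + 12.882 + 0.075858) = 1/13.958 = 0.07164
[CO2*] = α₀ × DIC = 0.07164 × 5.46 = 0.3912 mmol/kg
pCO2 = [CO2*]/KH = 3.912×10^-4 / 3.631×10^-2 = 1.08×10^4 μatm

pCO2 = 1.08×10^4 μatm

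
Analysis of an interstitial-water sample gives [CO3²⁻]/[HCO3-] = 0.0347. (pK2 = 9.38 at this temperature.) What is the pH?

pH = 7.92

From K2 = [H⁺][CO3²⁻]/[HCO3-]:  pH = pK2 + log₁₀([CO3²⁻]/[HCO3-])
log₁₀(0.0347) = -1.460
pH = 9.38 + (-1.460) = 7.92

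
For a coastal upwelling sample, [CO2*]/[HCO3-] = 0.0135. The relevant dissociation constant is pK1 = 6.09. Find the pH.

From K1 = [H⁺][HCO3-]/[CO2*]:  pH = pK1 − log₁₀([CO2*]/[HCO3-])
log₁₀(0.0135) = -1.870
pH = 6.09 − (-1.870) = 7.96

pH = 7.96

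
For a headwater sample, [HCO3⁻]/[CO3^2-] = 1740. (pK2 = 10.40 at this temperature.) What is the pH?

pH = 7.16

From K2 = [H⁺][CO3^2-]/[HCO3⁻]:  pH = pK2 − log₁₀([HCO3⁻]/[CO3^2-])
log₁₀(1740) = +3.241
pH = 10.40 − (+3.241) = 7.16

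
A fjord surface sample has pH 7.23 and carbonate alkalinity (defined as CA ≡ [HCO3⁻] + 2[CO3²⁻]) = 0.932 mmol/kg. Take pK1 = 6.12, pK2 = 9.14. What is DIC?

CA = [HCO3⁻] + 2[CO3²⁻] = (α₁ + 2α₂)·DIC
At pH 7.23: [H⁺]/K1 = 10^-1.11 = 0.077625, K2/[H⁺] = 10^-1.91 = 0.012303
α₁ = 1/(1 + 0.077625 + 0.012303) = 1/1.0899 = 0.9175; α₂ = α₁·K2/[H⁺] = 0.01129
α₁ + 2α₂ = 0.9401
DIC = CA / (α₁ + 2α₂) = 0.932 / 0.9401 = 0.991 mmol/kg

DIC = 0.991 mmol/kg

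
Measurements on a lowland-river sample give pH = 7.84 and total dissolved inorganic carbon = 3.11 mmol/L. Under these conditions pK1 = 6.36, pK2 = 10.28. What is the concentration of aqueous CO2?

[CO2*] = 0.0993 mmol/L

α₀ = 1 / (1 + K1/[H⁺] + K1K2/[H⁺]²) = 1 / (1 + 10^+1.48 + 10^-0.96)
   = 1 / (1 + 30.200 + 0.10965) = 1/31.309 = 0.03194
[CO2*] = α₀ × DIC = 0.03194 × 3.11 = 0.0993 mmol/L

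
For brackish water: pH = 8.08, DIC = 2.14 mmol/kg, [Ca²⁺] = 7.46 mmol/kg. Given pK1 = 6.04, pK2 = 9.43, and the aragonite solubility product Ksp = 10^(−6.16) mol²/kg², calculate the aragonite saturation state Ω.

Ω = 0.978

α₂ = 1 / (1 + [H⁺]/K2 + [H⁺]²/(K1K2)) = 1 / (1 + 10^+1.35 + 10^-0.69)
   = 1 / (1 + 22.387 + 0.20417) = 1/23.591 = 0.04239
[CO3²⁻] = α₂ × DIC = 0.04239 × 2.14 = 0.09071 mmol/kg
Ksp = 10^(−6.16) = 6.918×10^-7
Ω = [Ca²⁺][CO3²⁻]/Ksp = (7.46×10^-3)(9.071×10^-5) / 6.918×10^-7 = 0.978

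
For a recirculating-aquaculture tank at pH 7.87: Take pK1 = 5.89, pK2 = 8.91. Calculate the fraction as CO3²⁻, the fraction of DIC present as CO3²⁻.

α₂ = 0.0828

α₂ = 1 / (1 + [H⁺]/K2 + [H⁺]²/(K1K2)) = 1 / (1 + 10^+1.04 + 10^-0.94)
   = 1 / (1 + 10.965 + 0.11482) = 1/12.080 = 0.08278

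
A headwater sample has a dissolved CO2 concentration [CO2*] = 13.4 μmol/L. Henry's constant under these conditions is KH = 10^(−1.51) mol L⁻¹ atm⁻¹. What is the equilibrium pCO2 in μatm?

pCO2 = 434 μatm

KH = 10^(−1.51) = 3.090×10^-2 mol L⁻¹ atm⁻¹
pCO2 = [CO2*]/KH = 13.4×10^-6 / 3.090×10^-2 = 4.34×10^-4 atm = 434 μatm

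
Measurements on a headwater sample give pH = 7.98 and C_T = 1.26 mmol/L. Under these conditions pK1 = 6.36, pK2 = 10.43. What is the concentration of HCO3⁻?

[HCO3⁻] = 1.23 mmol/L

α₁ = 1 / (1 + [H⁺]/K1 + K2/[H⁺]) = 1 / (1 + 10^-1.62 + 10^-2.45)
   = 1 / (1 + 0.023988 + 0.0035481) = 1/1.0275 = 0.9732
[HCO3⁻] = α₁ × DIC = 0.9732 × 1.26 = 1.23 mmol/L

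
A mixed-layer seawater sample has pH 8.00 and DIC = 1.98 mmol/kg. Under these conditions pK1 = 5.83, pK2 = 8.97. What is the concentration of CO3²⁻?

α₂ = 1 / (1 + [H⁺]/K2 + [H⁺]²/(K1K2)) = 1 / (1 + 10^+0.97 + 10^-1.20)
   = 1 / (1 + 9.3325 + 0.063096) = 1/10.396 = 0.09619
[CO3²⁻] = α₂ × DIC = 0.09619 × 1.98 = 0.190 mmol/kg

[CO3²⁻] = 0.190 mmol/kg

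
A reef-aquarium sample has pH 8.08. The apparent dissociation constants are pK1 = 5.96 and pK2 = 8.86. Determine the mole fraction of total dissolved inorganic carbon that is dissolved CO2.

α₀ = 1 / (1 + K1/[H⁺] + K1K2/[H⁺]²) = 1 / (1 + 10^+2.12 + 10^+1.34)
   = 1 / (1 + 131.83 + 21.878) = 1/154.70 = 0.006464

α₀ = 0.00646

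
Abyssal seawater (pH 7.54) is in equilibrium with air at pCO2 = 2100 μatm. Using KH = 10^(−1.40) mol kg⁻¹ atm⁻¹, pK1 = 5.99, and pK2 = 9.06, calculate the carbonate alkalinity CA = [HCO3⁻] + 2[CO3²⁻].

[CO2*] = KH · pCO2 = 10^(−1.40) × 2100×10^-6 = 8.360×10^-5 mol/kg
α₀ = 1/(1 + K1/[H⁺] + K1K2/[H⁺]²) = 1/(1 + 10^+1.55 + 10^+0.03) = 0.02663
DIC = [CO2*]/α₀ = 8.360×10^-5 / 0.02663 = 3.140 mmol/kg
CA = (α₁ + 2α₂)·DIC = (0.9448 + 2×0.02853) × 3.140 = 3.15 mmol/kg

CA = 3.15 mmol/kg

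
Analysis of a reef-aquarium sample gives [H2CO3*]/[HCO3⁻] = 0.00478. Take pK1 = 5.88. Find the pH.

From K1 = [H⁺][HCO3⁻]/[H2CO3*]:  pH = pK1 − log₁₀([H2CO3*]/[HCO3⁻])
log₁₀(0.00478) = -2.321
pH = 5.88 − (-2.321) = 8.20

pH = 8.20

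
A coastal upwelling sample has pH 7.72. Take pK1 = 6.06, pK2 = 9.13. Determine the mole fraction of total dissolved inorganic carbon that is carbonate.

α₂ = 1 / (1 + [H⁺]/K2 + [H⁺]²/(K1K2)) = 1 / (1 + 10^+1.41 + 10^-0.25)
   = 1 / (1 + 25.704 + 0.56234) = 1/27.266 = 0.03668

α₂ = 0.0367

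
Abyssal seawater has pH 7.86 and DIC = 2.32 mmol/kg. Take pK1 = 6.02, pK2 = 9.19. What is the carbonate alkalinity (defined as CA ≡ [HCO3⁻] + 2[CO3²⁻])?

CA = [HCO3⁻] + 2[CO3²⁻] = (α₁ + 2α₂)·DIC
At pH 7.86: [H⁺]/K1 = 10^-1.84 = 0.014454, K2/[H⁺] = 10^-1.33 = 0.046774
α₁ = 1/(1 + 0.014454 + 0.046774) = 1/1.0612 = 0.9423; α₂ = α₁·K2/[H⁺] = 0.04407
α₁ + 2α₂ = 1.0305
CA = 1.0305 × 2.32 = 2.39 mmol/kg

CA = 2.39 mmol/kg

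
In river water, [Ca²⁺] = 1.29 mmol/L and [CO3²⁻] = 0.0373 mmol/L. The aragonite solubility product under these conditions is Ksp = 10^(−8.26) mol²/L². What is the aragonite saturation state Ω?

Ω = 8.76

Ksp = 10^(−8.26) = 5.495×10^-9
Ω = [Ca²⁺][CO3²⁻]/Ksp = (1.29×10^-3)(0.0373×10^-3) / 5.495×10^-9 = 8.76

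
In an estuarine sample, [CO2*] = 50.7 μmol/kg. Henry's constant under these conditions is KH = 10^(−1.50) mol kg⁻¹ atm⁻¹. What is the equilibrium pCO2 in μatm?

pCO2 = 1600 μatm

KH = 10^(−1.50) = 3.162×10^-2 mol kg⁻¹ atm⁻¹
pCO2 = [CO2*]/KH = 50.7×10^-6 / 3.162×10^-2 = 1.60×10^-3 atm = 1600 μatm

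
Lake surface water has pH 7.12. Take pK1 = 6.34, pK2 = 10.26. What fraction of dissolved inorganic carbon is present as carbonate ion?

α₂ = 0.000621

α₂ = 1 / (1 + [H⁺]/K2 + [H⁺]²/(K1K2)) = 1 / (1 + 10^+3.14 + 10^+2.36)
   = 1 / (1 + 1380.4 + 229.09) = 1/1610.5 = 0.0006209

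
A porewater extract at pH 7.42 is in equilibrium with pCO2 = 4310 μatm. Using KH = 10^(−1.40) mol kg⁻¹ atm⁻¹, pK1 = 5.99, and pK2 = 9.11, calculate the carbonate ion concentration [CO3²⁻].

[CO2*] = KH · pCO2 = 10^(−1.40) × 4310×10^-6 = 1.716×10^-4 mol/kg
α₀ = 1/(1 + K1/[H⁺] + K1K2/[H⁺]²) = 1/(1 + 10^+1.43 + 10^-0.26) = 0.03513
DIC = [CO2*]/α₀ = 1.716×10^-4 / 0.03513 = 4.884 mmol/kg
[CO3²⁻] = α₂·DIC; α₂ = 0.01931, so [CO3²⁻] = 0.01931 × 4.884 = 0.0943 mmol/kg

[CO3²⁻] = 0.0943 mmol/kg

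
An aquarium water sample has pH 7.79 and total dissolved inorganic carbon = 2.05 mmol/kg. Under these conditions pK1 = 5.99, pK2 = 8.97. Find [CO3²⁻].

[CO3²⁻] = 0.125 mmol/kg

α₂ = 1 / (1 + [H⁺]/K2 + [H⁺]²/(K1K2)) = 1 / (1 + 10^+1.18 + 10^-0.62)
   = 1 / (1 + 15.136 + 0.23988) = 1/16.375 = 0.06107
[CO3²⁻] = α₂ × DIC = 0.06107 × 2.05 = 0.125 mmol/kg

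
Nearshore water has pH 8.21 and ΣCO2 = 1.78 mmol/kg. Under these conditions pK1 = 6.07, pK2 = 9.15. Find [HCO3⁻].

α₁ = 1 / (1 + [H⁺]/K1 + K2/[H⁺]) = 1 / (1 + 10^-2.14 + 10^-0.94)
   = 1 / (1 + 0.0072444 + 0.11482) = 1/1.1221 = 0.8912
[HCO3⁻] = α₁ × DIC = 0.8912 × 1.78 = 1.59 mmol/kg

[HCO3⁻] = 1.59 mmol/kg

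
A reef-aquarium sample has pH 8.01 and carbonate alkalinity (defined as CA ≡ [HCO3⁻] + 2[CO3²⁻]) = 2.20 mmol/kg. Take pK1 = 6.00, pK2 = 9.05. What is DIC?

DIC = 2.05 mmol/kg

CA = [HCO3⁻] + 2[CO3²⁻] = (α₁ + 2α₂)·DIC
At pH 8.01: [H⁺]/K1 = 10^-2.01 = 0.0097724, K2/[H⁺] = 10^-1.04 = 0.091201
α₁ = 1/(1 + 0.0097724 + 0.091201) = 1/1.1010 = 0.9083; α₂ = α₁·K2/[H⁺] = 0.08284
α₁ + 2α₂ = 1.0740
DIC = CA / (α₁ + 2α₂) = 2.20 / 1.0740 = 2.05 mmol/kg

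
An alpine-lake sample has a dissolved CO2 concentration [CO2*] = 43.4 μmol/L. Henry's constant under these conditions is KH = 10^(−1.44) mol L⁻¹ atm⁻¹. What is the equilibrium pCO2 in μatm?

KH = 10^(−1.44) = 3.631×10^-2 mol L⁻¹ atm⁻¹
pCO2 = [CO2*]/KH = 43.4×10^-6 / 3.631×10^-2 = 1.20×10^-3 atm = 1200 μatm

pCO2 = 1200 μatm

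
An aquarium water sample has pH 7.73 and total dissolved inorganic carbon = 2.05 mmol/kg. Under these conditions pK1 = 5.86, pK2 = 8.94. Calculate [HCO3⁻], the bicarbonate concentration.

[HCO3⁻] = 1.91 mmol/kg

α₁ = 1 / (1 + [H⁺]/K1 + K2/[H⁺]) = 1 / (1 + 10^-1.87 + 10^-1.21)
   = 1 / (1 + 0.013490 + 0.061660) = 1/1.0751 = 0.9301
[HCO3⁻] = α₁ × DIC = 0.9301 × 2.05 = 1.91 mmol/kg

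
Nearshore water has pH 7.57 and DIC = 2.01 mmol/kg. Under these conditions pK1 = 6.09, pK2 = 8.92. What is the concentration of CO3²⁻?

α₂ = 1 / (1 + [H⁺]/K2 + [H⁺]²/(K1K2)) = 1 / (1 + 10^+1.35 + 10^-0.13)
   = 1 / (1 + 22.387 + 0.74131) = 1/24.129 = 0.04144
[CO3²⁻] = α₂ × DIC = 0.04144 × 2.01 = 0.0833 mmol/kg

[CO3²⁻] = 0.0833 mmol/kg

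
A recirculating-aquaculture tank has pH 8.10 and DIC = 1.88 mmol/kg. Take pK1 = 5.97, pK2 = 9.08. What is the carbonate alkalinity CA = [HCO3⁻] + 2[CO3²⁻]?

CA = [HCO3⁻] + 2[CO3²⁻] = (α₁ + 2α₂)·DIC
At pH 8.10: [H⁺]/K1 = 10^-2.13 = 0.0074131, K2/[H⁺] = 10^-0.98 = 0.10471
α₁ = 1/(1 + 0.0074131 + 0.10471) = 1/1.1121 = 0.8992; α₂ = α₁·K2/[H⁺] = 0.09416
α₁ + 2α₂ = 1.0875
CA = 1.0875 × 1.88 = 2.04 mmol/kg

CA = 2.04 mmol/kg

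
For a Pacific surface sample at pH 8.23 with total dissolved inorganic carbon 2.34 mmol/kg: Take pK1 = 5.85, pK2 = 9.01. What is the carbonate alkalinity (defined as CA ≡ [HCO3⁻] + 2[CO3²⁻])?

CA = 2.66 mmol/kg

CA = [HCO3⁻] + 2[CO3²⁻] = (α₁ + 2α₂)·DIC
At pH 8.23: [H⁺]/K1 = 10^-2.38 = 0.0041687, K2/[H⁺] = 10^-0.78 = 0.16596
α₁ = 1/(1 + 0.0041687 + 0.16596) = 1/1.1701 = 0.8546; α₂ = α₁·K2/[H⁺] = 0.1418
α₁ + 2α₂ = 1.1383
CA = 1.1383 × 2.34 = 2.66 mmol/kg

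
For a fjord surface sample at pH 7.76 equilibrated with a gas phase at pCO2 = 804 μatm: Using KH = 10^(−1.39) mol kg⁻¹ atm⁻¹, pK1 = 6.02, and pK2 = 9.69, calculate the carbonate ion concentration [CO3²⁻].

[CO2*] = KH · pCO2 = 10^(−1.39) × 804×10^-6 = 3.275×10^-5 mol/kg
α₀ = 1/(1 + K1/[H⁺] + K1K2/[H⁺]²) = 1/(1 + 10^+1.74 + 10^-0.19) = 0.01767
DIC = [CO2*]/α₀ = 3.275×10^-5 / 0.01767 = 1.854 mmol/kg
[CO3²⁻] = α₂·DIC; α₂ = 0.01141, so [CO3²⁻] = 0.01141 × 1.854 = 0.0211 mmol/kg

[CO3²⁻] = 0.0211 mmol/kg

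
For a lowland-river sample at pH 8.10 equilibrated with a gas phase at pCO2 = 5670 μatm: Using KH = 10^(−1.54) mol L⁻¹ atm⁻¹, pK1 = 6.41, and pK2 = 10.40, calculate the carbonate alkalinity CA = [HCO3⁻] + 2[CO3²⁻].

[CO2*] = KH · pCO2 = 10^(−1.54) × 5670×10^-6 = 1.635×10^-4 mol/L
α₀ = 1/(1 + K1/[H⁺] + K1K2/[H⁺]²) = 1/(1 + 10^+1.69 + 10^-0.61) = 0.01991
DIC = [CO2*]/α₀ = 1.635×10^-4 / 0.01991 = 8.213 mmol/L
CA = (α₁ + 2α₂)·DIC = (0.9752 + 2×0.004888) × 8.213 = 8.09 mmol/L

CA = 8.09 mmol/L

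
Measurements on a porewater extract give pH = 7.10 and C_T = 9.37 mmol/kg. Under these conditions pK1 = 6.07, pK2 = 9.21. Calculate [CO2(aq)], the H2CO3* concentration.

α₀ = 1 / (1 + K1/[H⁺] + K1K2/[H⁺]²) = 1 / (1 + 10^+1.03 + 10^-1.08)
   = 1 / (1 + 10.715 + 0.083176) = 1/11.798 = 0.08476
[CO2*] = α₀ × DIC = 0.08476 × 9.37 = 0.794 mmol/kg

[CO2*] = 0.794 mmol/kg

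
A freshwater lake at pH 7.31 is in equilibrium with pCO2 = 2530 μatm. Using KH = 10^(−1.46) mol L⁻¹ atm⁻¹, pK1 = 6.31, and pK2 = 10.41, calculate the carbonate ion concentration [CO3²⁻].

[CO2*] = KH · pCO2 = 10^(−1.46) × 2530×10^-6 = 8.772×10^-5 mol/L
α₀ = 1/(1 + K1/[H⁺] + K1K2/[H⁺]²) = 1/(1 + 10^+1.00 + 10^-2.10) = 0.09084
DIC = [CO2*]/α₀ = 8.772×10^-5 / 0.09084 = 0.9657 mmol/L
[CO3²⁻] = α₂·DIC; α₂ = 0.0007216, so [CO3²⁻] = 0.0007216 × 0.9657 = 0.000697 mmol/L = 0.697 μmol/L

[CO3²⁻] = 0.697 μmol/L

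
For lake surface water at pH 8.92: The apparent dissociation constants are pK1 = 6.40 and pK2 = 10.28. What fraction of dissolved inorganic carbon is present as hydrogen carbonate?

α₁ = 1 / (1 + [H⁺]/K1 + K2/[H⁺]) = 1 / (1 + 10^-2.52 + 10^-1.36)
   = 1 / (1 + 0.0030200 + 0.043652) = 1/1.0467 = 0.9554

α₁ = 0.955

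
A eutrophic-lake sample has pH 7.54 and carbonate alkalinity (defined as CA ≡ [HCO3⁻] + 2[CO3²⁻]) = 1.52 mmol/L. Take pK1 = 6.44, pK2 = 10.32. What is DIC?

CA = [HCO3⁻] + 2[CO3²⁻] = (α₁ + 2α₂)·DIC
At pH 7.54: [H⁺]/K1 = 10^-1.10 = 0.079433, K2/[H⁺] = 10^-2.78 = 0.0016596
α₁ = 1/(1 + 0.079433 + 0.0016596) = 1/1.0811 = 0.9250; α₂ = α₁·K2/[H⁺] = 0.001535
α₁ + 2α₂ = 0.9281
DIC = CA / (α₁ + 2α₂) = 1.52 / 0.9281 = 1.64 mmol/L

DIC = 1.64 mmol/L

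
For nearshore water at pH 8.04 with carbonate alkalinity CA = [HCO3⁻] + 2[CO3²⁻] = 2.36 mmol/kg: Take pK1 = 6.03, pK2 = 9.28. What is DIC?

DIC = 2.26 mmol/kg

CA = [HCO3⁻] + 2[CO3²⁻] = (α₁ + 2α₂)·DIC
At pH 8.04: [H⁺]/K1 = 10^-2.01 = 0.0097724, K2/[H⁺] = 10^-1.24 = 0.057544
α₁ = 1/(1 + 0.0097724 + 0.057544) = 1/1.0673 = 0.9369; α₂ = α₁·K2/[H⁺] = 0.05391
α₁ + 2α₂ = 1.0448
DIC = CA / (α₁ + 2α₂) = 2.36 / 1.0448 = 2.26 mmol/kg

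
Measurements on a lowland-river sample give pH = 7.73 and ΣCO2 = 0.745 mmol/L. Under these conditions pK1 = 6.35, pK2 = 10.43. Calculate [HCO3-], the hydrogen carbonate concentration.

[HCO3⁻] = 0.714 mmol/L

α₁ = 1 / (1 + [H⁺]/K1 + K2/[H⁺]) = 1 / (1 + 10^-1.38 + 10^-2.70)
   = 1 / (1 + 0.041687 + 0.0019953) = 1/1.0437 = 0.9581
[HCO3⁻] = α₁ × DIC = 0.9581 × 0.745 = 0.714 mmol/L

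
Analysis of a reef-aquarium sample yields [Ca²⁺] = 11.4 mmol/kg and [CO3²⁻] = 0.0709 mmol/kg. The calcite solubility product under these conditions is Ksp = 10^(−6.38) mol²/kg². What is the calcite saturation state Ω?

Ksp = 10^(−6.38) = 4.169×10^-7
Ω = [Ca²⁺][CO3²⁻]/Ksp = (11.4×10^-3)(0.0709×10^-3) / 4.169×10^-7 = 1.94

Ω = 1.94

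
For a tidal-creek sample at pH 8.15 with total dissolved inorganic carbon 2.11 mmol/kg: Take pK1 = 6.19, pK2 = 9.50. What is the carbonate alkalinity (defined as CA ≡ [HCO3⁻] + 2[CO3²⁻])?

CA = [HCO3⁻] + 2[CO3²⁻] = (α₁ + 2α₂)·DIC
At pH 8.15: [H⁺]/K1 = 10^-1.96 = 0.010965, K2/[H⁺] = 10^-1.35 = 0.044668
α₁ = 1/(1 + 0.010965 + 0.044668) = 1/1.0556 = 0.9473; α₂ = α₁·K2/[H⁺] = 0.04231
α₁ + 2α₂ = 1.0319
CA = 1.0319 × 2.11 = 2.18 mmol/kg

CA = 2.18 mmol/kg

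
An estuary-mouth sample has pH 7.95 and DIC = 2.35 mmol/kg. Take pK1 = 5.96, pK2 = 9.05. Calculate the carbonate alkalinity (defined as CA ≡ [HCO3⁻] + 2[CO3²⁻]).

CA = 2.50 mmol/kg

CA = [HCO3⁻] + 2[CO3²⁻] = (α₁ + 2α₂)·DIC
At pH 7.95: [H⁺]/K1 = 10^-1.99 = 0.010233, K2/[H⁺] = 10^-1.10 = 0.079433
α₁ = 1/(1 + 0.010233 + 0.079433) = 1/1.0897 = 0.9177; α₂ = α₁·K2/[H⁺] = 0.07290
α₁ + 2α₂ = 1.0635
CA = 1.0635 × 2.35 = 2.50 mmol/kg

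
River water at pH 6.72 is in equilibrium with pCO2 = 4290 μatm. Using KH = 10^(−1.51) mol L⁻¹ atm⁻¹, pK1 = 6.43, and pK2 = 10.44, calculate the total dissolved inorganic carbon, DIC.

DIC = 0.391 mmol/L

[CO2*] = KH · pCO2 = 10^(−1.51) × 4290×10^-6 = 1.326×10^-4 mol/L
α₀ = 1/(1 + K1/[H⁺] + K1K2/[H⁺]²) = 1/(1 + 10^+0.29 + 10^-3.43) = 0.3390
DIC = [CO2*]/α₀ = 1.326×10^-4 / 0.3390 = 0.391 mmol/L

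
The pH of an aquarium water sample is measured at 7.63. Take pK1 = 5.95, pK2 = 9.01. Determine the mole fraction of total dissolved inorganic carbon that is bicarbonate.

α₁ = 1 / (1 + [H⁺]/K1 + K2/[H⁺]) = 1 / (1 + 10^-1.68 + 10^-1.38)
   = 1 / (1 + 0.020893 + 0.041687) = 1/1.0626 = 0.9411

α₁ = 0.941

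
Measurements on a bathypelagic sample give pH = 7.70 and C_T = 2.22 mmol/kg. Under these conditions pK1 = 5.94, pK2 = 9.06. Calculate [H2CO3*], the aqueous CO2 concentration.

α₀ = 1 / (1 + K1/[H⁺] + K1K2/[H⁺]²) = 1 / (1 + 10^+1.76 + 10^+0.40)
   = 1 / (1 + 57.544 + 2.5119) = 1/61.056 = 0.01638
[CO2*] = α₀ × DIC = 0.01638 × 2.22 = 0.0364 mmol/kg

[CO2*] = 0.0364 mmol/kg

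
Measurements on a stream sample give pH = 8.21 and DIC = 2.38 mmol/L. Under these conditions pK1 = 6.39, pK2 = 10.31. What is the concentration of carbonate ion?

[CO3²⁻] = 18.5 μmol/L

α₂ = 1 / (1 + [H⁺]/K2 + [H⁺]²/(K1K2)) = 1 / (1 + 10^+2.10 + 10^+0.28)
   = 1 / (1 + 125.89 + 1.9055) = 1/128.80 = 0.007764
[CO3²⁻] = α₂ × DIC = 0.007764 × 2.38 = 0.0185 mmol/L = 18.5 μmol/L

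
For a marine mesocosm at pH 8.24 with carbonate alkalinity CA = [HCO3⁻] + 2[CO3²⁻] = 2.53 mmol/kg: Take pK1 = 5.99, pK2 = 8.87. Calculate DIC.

DIC = 2.14 mmol/kg

CA = [HCO3⁻] + 2[CO3²⁻] = (α₁ + 2α₂)·DIC
At pH 8.24: [H⁺]/K1 = 10^-2.25 = 0.0056234, K2/[H⁺] = 10^-0.63 = 0.23442
α₁ = 1/(1 + 0.0056234 + 0.23442) = 1/1.2400 = 0.8064; α₂ = α₁·K2/[H⁺] = 0.1890
α₁ + 2α₂ = 1.1845
DIC = CA / (α₁ + 2α₂) = 2.53 / 1.1845 = 2.14 mmol/kg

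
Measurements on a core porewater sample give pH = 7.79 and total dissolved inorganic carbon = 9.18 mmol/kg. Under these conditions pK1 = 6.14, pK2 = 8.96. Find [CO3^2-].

[CO3²⁻] = 0.569 mmol/kg

α₂ = 1 / (1 + [H⁺]/K2 + [H⁺]²/(K1K2)) = 1 / (1 + 10^+1.17 + 10^-0.48)
   = 1 / (1 + 14.791 + 0.33113) = 1/16.122 = 0.06203
[CO3²⁻] = α₂ × DIC = 0.06203 × 9.18 = 0.569 mmol/kg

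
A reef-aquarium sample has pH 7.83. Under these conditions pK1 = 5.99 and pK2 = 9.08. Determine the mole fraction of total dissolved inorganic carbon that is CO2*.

α₀ = 0.0135

α₀ = 1 / (1 + K1/[H⁺] + K1K2/[H⁺]²) = 1 / (1 + 10^+1.84 + 10^+0.59)
   = 1 / (1 + 69.183 + 3.8905) = 1/74.074 = 0.01350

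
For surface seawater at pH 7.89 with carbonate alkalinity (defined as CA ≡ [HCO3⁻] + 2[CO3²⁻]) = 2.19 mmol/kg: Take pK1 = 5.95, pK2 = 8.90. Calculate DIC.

DIC = 2.03 mmol/kg

CA = [HCO3⁻] + 2[CO3²⁻] = (α₁ + 2α₂)·DIC
At pH 7.89: [H⁺]/K1 = 10^-1.94 = 0.011482, K2/[H⁺] = 10^-1.01 = 0.097724
α₁ = 1/(1 + 0.011482 + 0.097724) = 1/1.1092 = 0.9015; α₂ = α₁·K2/[H⁺] = 0.08810
α₁ + 2α₂ = 1.0778
DIC = CA / (α₁ + 2α₂) = 2.19 / 1.0778 = 2.03 mmol/kg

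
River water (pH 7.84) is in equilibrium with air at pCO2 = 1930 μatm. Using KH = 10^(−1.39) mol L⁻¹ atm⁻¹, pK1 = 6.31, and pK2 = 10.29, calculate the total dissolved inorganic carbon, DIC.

[CO2*] = KH · pCO2 = 10^(−1.39) × 1930×10^-6 = 7.862×10^-5 mol/L
α₀ = 1/(1 + K1/[H⁺] + K1K2/[H⁺]²) = 1/(1 + 10^+1.53 + 10^-0.92) = 0.02857
DIC = [CO2*]/α₀ = 7.862×10^-5 / 0.02857 = 2.75 mmol/L

DIC = 2.75 mmol/L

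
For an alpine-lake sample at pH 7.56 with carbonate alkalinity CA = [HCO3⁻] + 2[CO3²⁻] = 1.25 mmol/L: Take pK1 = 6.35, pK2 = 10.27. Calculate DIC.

CA = [HCO3⁻] + 2[CO3²⁻] = (α₁ + 2α₂)·DIC
At pH 7.56: [H⁺]/K1 = 10^-1.21 = 0.061660, K2/[H⁺] = 10^-2.71 = 0.0019498
α₁ = 1/(1 + 0.061660 + 0.0019498) = 1/1.0636 = 0.9402; α₂ = α₁·K2/[H⁺] = 0.001833
α₁ + 2α₂ = 0.9439
DIC = CA / (α₁ + 2α₂) = 1.25 / 0.9439 = 1.32 mmol/L

DIC = 1.32 mmol/L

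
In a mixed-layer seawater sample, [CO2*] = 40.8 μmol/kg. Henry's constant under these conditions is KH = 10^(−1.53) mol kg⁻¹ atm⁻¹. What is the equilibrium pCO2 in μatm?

pCO2 = 1380 μatm

KH = 10^(−1.53) = 2.951×10^-2 mol kg⁻¹ atm⁻¹
pCO2 = [CO2*]/KH = 40.8×10^-6 / 2.951×10^-2 = 1.38×10^-3 atm = 1380 μatm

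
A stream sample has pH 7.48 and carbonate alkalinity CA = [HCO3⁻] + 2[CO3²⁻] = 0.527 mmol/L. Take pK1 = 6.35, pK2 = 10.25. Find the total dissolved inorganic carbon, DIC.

CA = [HCO3⁻] + 2[CO3²⁻] = (α₁ + 2α₂)·DIC
At pH 7.48: [H⁺]/K1 = 10^-1.13 = 0.074131, K2/[H⁺] = 10^-2.77 = 0.0016982
α₁ = 1/(1 + 0.074131 + 0.0016982) = 1/1.0758 = 0.9295; α₂ = α₁·K2/[H⁺] = 0.001579
α₁ + 2α₂ = 0.9327
DIC = CA / (α₁ + 2α₂) = 0.527 / 0.9327 = 0.565 mmol/L

DIC = 0.565 mmol/L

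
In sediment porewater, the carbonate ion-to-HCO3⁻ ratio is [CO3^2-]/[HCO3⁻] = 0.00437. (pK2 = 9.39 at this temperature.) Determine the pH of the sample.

pH = 7.03

From K2 = [H⁺][CO3^2-]/[HCO3⁻]:  pH = pK2 + log₁₀([CO3^2-]/[HCO3⁻])
log₁₀(0.00437) = -2.360
pH = 9.39 + (-2.360) = 7.03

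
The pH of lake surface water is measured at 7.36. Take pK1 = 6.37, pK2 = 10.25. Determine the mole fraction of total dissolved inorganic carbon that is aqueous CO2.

α₀ = 0.0927

α₀ = 1 / (1 + K1/[H⁺] + K1K2/[H⁺]²) = 1 / (1 + 10^+0.99 + 10^-1.90)
   = 1 / (1 + 9.7724 + 0.012589) = 1/10.785 = 0.09272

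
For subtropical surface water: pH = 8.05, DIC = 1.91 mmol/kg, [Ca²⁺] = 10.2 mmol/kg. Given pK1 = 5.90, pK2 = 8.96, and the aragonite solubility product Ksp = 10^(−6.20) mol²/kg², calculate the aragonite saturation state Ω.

α₂ = 1 / (1 + [H⁺]/K2 + [H⁺]²/(K1K2)) = 1 / (1 + 10^+0.91 + 10^-1.24)
   = 1 / (1 + 8.1283 + 0.057544) = 1/9.1858 = 0.1089
[CO3²⁻] = α₂ × DIC = 0.1089 × 1.91 = 0.2079 mmol/kg
Ksp = 10^(−6.20) = 6.310×10^-7
Ω = [Ca²⁺][CO3²⁻]/Ksp = (10.2×10^-3)(2.079×10^-4) / 6.310×10^-7 = 3.36

Ω = 3.36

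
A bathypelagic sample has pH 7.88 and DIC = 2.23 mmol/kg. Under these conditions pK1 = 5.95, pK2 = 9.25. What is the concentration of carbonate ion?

α₂ = 1 / (1 + [H⁺]/K2 + [H⁺]²/(K1K2)) = 1 / (1 + 10^+1.37 + 10^-0.56)
   = 1 / (1 + 23.442 + 0.27542) = 1/24.718 = 0.04046
[CO3²⁻] = α₂ × DIC = 0.04046 × 2.23 = 0.0902 mmol/kg

[CO3²⁻] = 0.0902 mmol/kg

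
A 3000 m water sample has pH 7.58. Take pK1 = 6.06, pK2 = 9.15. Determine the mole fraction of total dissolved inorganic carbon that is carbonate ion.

α₂ = 0.0255

α₂ = 1 / (1 + [H⁺]/K2 + [H⁺]²/(K1K2)) = 1 / (1 + 10^+1.57 + 10^+0.05)
   = 1 / (1 + 37.154 + 1.1220) = 1/39.276 = 0.02546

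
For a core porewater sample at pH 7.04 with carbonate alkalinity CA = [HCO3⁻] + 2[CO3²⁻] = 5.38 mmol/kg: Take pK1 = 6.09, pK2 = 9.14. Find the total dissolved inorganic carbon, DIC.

CA = [HCO3⁻] + 2[CO3²⁻] = (α₁ + 2α₂)·DIC
At pH 7.04: [H⁺]/K1 = 10^-0.95 = 0.11220, K2/[H⁺] = 10^-2.10 = 0.0079433
α₁ = 1/(1 + 0.11220 + 0.0079433) = 1/1.1201 = 0.8927; α₂ = α₁·K2/[H⁺] = 0.007091
α₁ + 2α₂ = 0.9069
DIC = CA / (α₁ + 2α₂) = 5.38 / 0.9069 = 5.93 mmol/kg

DIC = 5.93 mmol/kg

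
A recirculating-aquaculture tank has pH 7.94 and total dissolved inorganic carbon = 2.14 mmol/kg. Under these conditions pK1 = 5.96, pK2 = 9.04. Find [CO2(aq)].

[CO2*] = 0.0206 mmol/kg

α₀ = 1 / (1 + K1/[H⁺] + K1K2/[H⁺]²) = 1 / (1 + 10^+1.98 + 10^+0.88)
   = 1 / (1 + 95.499 + 7.5858) = 1/104.09 = 0.009608
[CO2*] = α₀ × DIC = 0.009608 × 2.14 = 0.0206 mmol/kg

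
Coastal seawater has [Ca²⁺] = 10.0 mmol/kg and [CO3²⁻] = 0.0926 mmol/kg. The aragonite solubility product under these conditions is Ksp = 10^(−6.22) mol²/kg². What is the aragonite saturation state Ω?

Ω = 1.54

Ksp = 10^(−6.22) = 6.026×10^-7
Ω = [Ca²⁺][CO3²⁻]/Ksp = (10.0×10^-3)(0.0926×10^-3) / 6.026×10^-7 = 1.54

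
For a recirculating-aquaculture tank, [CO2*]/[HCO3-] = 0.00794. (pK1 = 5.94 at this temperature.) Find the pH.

From K1 = [H⁺][HCO3-]/[CO2*]:  pH = pK1 − log₁₀([CO2*]/[HCO3-])
log₁₀(0.00794) = -2.100
pH = 5.94 − (-2.100) = 8.04

pH = 8.04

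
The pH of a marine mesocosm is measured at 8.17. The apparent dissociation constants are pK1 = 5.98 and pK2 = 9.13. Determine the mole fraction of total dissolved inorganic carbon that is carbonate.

α₂ = 1 / (1 + [H⁺]/K2 + [H⁺]²/(K1K2)) = 1 / (1 + 10^+0.96 + 10^-1.23)
   = 1 / (1 + 9.1201 + 0.058884) = 1/10.179 = 0.09824

α₂ = 0.0982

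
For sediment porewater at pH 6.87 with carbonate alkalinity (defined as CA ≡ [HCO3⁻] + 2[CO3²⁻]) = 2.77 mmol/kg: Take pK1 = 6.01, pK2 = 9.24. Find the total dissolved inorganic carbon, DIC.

CA = [HCO3⁻] + 2[CO3²⁻] = (α₁ + 2α₂)·DIC
At pH 6.87: [H⁺]/K1 = 10^-0.86 = 0.13804, K2/[H⁺] = 10^-2.37 = 0.0042658
α₁ = 1/(1 + 0.13804 + 0.0042658) = 1/1.1423 = 0.8754; α₂ = α₁·K2/[H⁺] = 0.003734
α₁ + 2α₂ = 0.8829
DIC = CA / (α₁ + 2α₂) = 2.77 / 0.8829 = 3.14 mmol/kg

DIC = 3.14 mmol/kg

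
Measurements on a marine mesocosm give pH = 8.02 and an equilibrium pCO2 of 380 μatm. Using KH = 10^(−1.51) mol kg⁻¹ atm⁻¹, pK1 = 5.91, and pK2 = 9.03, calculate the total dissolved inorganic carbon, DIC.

DIC = 1.67 mmol/kg

[CO2*] = KH · pCO2 = 10^(−1.51) × 380×10^-6 = 1.174×10^-5 mol/kg
α₀ = 1/(1 + K1/[H⁺] + K1K2/[H⁺]²) = 1/(1 + 10^+2.11 + 10^+1.10) = 0.007022
DIC = [CO2*]/α₀ = 1.174×10^-5 / 0.007022 = 1.67 mmol/kg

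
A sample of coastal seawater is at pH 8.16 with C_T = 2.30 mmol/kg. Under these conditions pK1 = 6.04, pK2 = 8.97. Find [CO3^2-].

[CO3²⁻] = 0.306 mmol/kg

α₂ = 1 / (1 + [H⁺]/K2 + [H⁺]²/(K1K2)) = 1 / (1 + 10^+0.81 + 10^-1.31)
   = 1 / (1 + 6.4565 + 0.048978) = 1/7.5055 = 0.1332
[CO3²⁻] = α₂ × DIC = 0.1332 × 2.30 = 0.306 mmol/kg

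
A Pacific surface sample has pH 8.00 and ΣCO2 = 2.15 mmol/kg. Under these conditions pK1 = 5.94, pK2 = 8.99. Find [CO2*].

[CO2*] = 16.9 μmol/kg

α₀ = 1 / (1 + K1/[H⁺] + K1K2/[H⁺]²) = 1 / (1 + 10^+2.06 + 10^+1.07)
   = 1 / (1 + 114.82 + 11.749) = 1/127.56 = 0.007839
[CO2*] = α₀ × DIC = 0.007839 × 2.15 = 0.0169 mmol/kg = 16.9 μmol/kg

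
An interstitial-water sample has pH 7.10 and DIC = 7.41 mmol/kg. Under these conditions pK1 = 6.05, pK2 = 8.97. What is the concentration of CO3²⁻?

α₂ = 1 / (1 + [H⁺]/K2 + [H⁺]²/(K1K2)) = 1 / (1 + 10^+1.87 + 10^+0.82)
   = 1 / (1 + 74.131 + 6.6069) = 1/81.738 = 0.01223
[CO3²⁻] = α₂ × DIC = 0.01223 × 7.41 = 0.0907 mmol/kg

[CO3²⁻] = 0.0907 mmol/kg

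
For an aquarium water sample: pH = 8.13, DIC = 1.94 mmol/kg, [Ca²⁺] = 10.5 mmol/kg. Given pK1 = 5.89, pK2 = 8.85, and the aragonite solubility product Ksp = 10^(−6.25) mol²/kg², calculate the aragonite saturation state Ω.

Ω = 5.77

α₂ = 1 / (1 + [H⁺]/K2 + [H⁺]²/(K1K2)) = 1 / (1 + 10^+0.72 + 10^-1.52)
   = 1 / (1 + 5.2481 + 0.030200) = 1/6.2783 = 0.1593
[CO3²⁻] = α₂ × DIC = 0.1593 × 1.94 = 0.3090 mmol/kg
Ksp = 10^(−6.25) = 5.623×10^-7
Ω = [Ca²⁺][CO3²⁻]/Ksp = (10.5×10^-3)(3.090×10^-4) / 5.623×10^-7 = 5.77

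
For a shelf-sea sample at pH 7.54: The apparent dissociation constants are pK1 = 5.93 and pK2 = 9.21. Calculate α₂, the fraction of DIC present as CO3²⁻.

α₂ = 1 / (1 + [H⁺]/K2 + [H⁺]²/(K1K2)) = 1 / (1 + 10^+1.67 + 10^+0.06)
   = 1 / (1 + 46.774 + 1.1482) = 1/48.922 = 0.02044

α₂ = 0.0204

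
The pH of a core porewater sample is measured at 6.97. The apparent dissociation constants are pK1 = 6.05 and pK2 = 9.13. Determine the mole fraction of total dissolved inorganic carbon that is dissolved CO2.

α₀ = 0.107

α₀ = 1 / (1 + K1/[H⁺] + K1K2/[H⁺]²) = 1 / (1 + 10^+0.92 + 10^-1.24)
   = 1 / (1 + 8.3176 + 0.057544) = 1/9.3752 = 0.1067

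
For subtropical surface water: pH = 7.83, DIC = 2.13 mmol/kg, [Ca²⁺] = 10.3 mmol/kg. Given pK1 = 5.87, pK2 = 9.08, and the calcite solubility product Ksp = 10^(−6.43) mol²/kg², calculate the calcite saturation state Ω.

α₂ = 1 / (1 + [H⁺]/K2 + [H⁺]²/(K1K2)) = 1 / (1 + 10^+1.25 + 10^-0.71)
   = 1 / (1 + 17.783 + 0.19498) = 1/18.978 = 0.05269
[CO3²⁻] = α₂ × DIC = 0.05269 × 2.13 = 0.1122 mmol/kg
Ksp = 10^(−6.43) = 3.715×10^-7
Ω = [Ca²⁺][CO3²⁻]/Ksp = (10.3×10^-3)(1.122×10^-4) / 3.715×10^-7 = 3.11

Ω = 3.11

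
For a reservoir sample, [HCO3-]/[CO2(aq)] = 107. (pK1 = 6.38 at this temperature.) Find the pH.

From K1 = [H⁺][HCO3-]/[CO2(aq)]:  pH = pK1 + log₁₀([HCO3-]/[CO2(aq)])
log₁₀(107) = +2.029
pH = 6.38 + (+2.029) = 8.41

pH = 8.41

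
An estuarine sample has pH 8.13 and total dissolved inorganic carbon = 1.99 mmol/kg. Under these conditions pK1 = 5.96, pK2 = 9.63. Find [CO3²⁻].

α₂ = 1 / (1 + [H⁺]/K2 + [H⁺]²/(K1K2)) = 1 / (1 + 10^+1.50 + 10^-0.67)
   = 1 / (1 + 31.623 + 0.21380) = 1/32.837 = 0.03045
[CO3²⁻] = α₂ × DIC = 0.03045 × 1.99 = 0.0606 mmol/kg

[CO3²⁻] = 0.0606 mmol/kg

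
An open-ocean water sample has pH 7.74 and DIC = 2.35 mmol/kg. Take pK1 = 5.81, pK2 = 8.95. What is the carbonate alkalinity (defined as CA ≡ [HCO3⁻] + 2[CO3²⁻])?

CA = [HCO3⁻] + 2[CO3²⁻] = (α₁ + 2α₂)·DIC
At pH 7.74: [H⁺]/K1 = 10^-1.93 = 0.011749, K2/[H⁺] = 10^-1.21 = 0.061660
α₁ = 1/(1 + 0.011749 + 0.061660) = 1/1.0734 = 0.9316; α₂ = α₁·K2/[H⁺] = 0.05744
α₁ + 2α₂ = 1.0465
CA = 1.0465 × 2.35 = 2.46 mmol/kg

CA = 2.46 mmol/kg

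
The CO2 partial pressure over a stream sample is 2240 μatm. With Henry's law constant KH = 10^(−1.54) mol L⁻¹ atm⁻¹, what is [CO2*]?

[CO2*] = 64.6 μmol/L

KH = 10^(−1.54) = 2.884×10^-2 mol L⁻¹ atm⁻¹
[CO2*] = KH · pCO2 = 2.884×10^-2 × 2240×10^-6 atm = 6.46×10^-5 mol/L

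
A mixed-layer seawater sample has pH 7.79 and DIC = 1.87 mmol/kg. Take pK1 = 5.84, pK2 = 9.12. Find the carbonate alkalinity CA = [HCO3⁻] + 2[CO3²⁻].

CA = [HCO3⁻] + 2[CO3²⁻] = (α₁ + 2α₂)·DIC
At pH 7.79: [H⁺]/K1 = 10^-1.95 = 0.011220, K2/[H⁺] = 10^-1.33 = 0.046774
α₁ = 1/(1 + 0.011220 + 0.046774) = 1/1.0580 = 0.9452; α₂ = α₁·K2/[H⁺] = 0.04421
α₁ + 2α₂ = 1.0336
CA = 1.0336 × 1.87 = 1.93 mmol/kg

CA = 1.93 mmol/kg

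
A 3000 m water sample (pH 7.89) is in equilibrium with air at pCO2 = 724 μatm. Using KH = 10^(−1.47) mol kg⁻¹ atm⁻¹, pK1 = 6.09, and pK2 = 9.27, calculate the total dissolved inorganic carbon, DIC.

DIC = 1.64 mmol/kg

[CO2*] = KH · pCO2 = 10^(−1.47) × 724×10^-6 = 2.453×10^-5 mol/kg
α₀ = 1/(1 + K1/[H⁺] + K1K2/[H⁺]²) = 1/(1 + 10^+1.80 + 10^+0.42) = 0.01499
DIC = [CO2*]/α₀ = 2.453×10^-5 / 0.01499 = 1.64 mmol/kg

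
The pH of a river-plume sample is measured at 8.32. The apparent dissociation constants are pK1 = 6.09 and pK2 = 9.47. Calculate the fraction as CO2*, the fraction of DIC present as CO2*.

α₀ = 1 / (1 + K1/[H⁺] + K1K2/[H⁺]²) = 1 / (1 + 10^+2.23 + 10^+1.08)
   = 1 / (1 + 169.82 + 12.023) = 1/182.85 = 0.005469

α₀ = 0.00547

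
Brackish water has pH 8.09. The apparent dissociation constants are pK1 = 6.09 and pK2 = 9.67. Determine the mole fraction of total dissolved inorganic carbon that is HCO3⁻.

α₁ = 1 / (1 + [H⁺]/K1 + K2/[H⁺]) = 1 / (1 + 10^-2.00 + 10^-1.58)
   = 1 / (1 + 0.010000 + 0.026303) = 1/1.0363 = 0.9650

α₁ = 0.965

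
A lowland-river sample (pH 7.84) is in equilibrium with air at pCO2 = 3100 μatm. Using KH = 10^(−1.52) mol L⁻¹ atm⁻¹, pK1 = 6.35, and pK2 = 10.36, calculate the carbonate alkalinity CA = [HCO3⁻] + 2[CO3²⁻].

CA = 2.91 mmol/L

[CO2*] = KH · pCO2 = 10^(−1.52) × 3100×10^-6 = 9.362×10^-5 mol/L
α₀ = 1/(1 + K1/[H⁺] + K1K2/[H⁺]²) = 1/(1 + 10^+1.49 + 10^-1.03) = 0.03125
DIC = [CO2*]/α₀ = 9.362×10^-5 / 0.03125 = 2.995 mmol/L
CA = (α₁ + 2α₂)·DIC = (0.9658 + 2×0.002917) × 2.995 = 2.91 mmol/L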